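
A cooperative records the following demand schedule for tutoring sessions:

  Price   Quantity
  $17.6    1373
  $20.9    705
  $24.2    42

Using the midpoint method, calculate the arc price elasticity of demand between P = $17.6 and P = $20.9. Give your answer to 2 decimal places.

-3.75

At P = 17.6, Q = 1373; at P = 20.9, Q = 705.
ΔQ = -668, ΔP = 3.3. Midpoints: P̄ = 19.25, Q̄ = 1039.0.
ε = (ΔQ/ΔP)(P̄/Q̄) = (-668/3.3)(19.25/1039.0).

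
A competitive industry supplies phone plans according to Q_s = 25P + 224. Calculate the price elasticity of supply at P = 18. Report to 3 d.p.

At P = 18, Q_s = 674.
dQ_s/dP = 25.
ε_s = (dQ_s/dP)(P/Q_s) = (25)(18/674).

0.668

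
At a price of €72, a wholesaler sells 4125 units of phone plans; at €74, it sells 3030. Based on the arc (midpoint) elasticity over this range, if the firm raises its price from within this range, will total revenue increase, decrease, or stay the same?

decrease

Arc ε = (-1095/2)(73.00/3577.5) ≈ -11.172.
|ε| = 11.17 > 1, so demand is elastic. A price rise therefore reduces total revenue.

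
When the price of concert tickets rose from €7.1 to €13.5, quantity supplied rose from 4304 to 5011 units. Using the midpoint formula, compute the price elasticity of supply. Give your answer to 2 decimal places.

0.24

ΔQ = 5011 − 4304 = 707; ΔP = 13.5 − 7.1 = 6.4.
Midpoints: P̄ = 10.30, Q̄ = 4657.5.
ε_s = (ΔQ/ΔP)(P̄/Q̄) = (707/6.4)(10.30/4657.5).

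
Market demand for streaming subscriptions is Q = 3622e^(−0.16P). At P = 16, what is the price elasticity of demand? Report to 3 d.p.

-2.560

At P = 16, Q = 279.998.
dQ/dP = −0.16·3622e^(−0.16P) = −0.16Q = -44.800.
ε = (dQ/dP)(P/Q) = (-44.800)(16/279.998).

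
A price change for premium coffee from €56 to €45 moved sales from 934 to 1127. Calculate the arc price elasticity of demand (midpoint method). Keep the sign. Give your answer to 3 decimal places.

-0.860

ΔQ = 1127 − 934 = 193; ΔP = 45 − 56 = -11.
Midpoints: P̄ = 50.50, Q̄ = 1030.5.
ε = (ΔQ/ΔP)(P̄/Q̄) = (193/-11)(50.50/1030.5).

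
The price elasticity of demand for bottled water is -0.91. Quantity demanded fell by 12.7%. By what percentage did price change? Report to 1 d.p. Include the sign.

14.0%

%ΔP ≈ %ΔQ / ε = (-12.7%)/(-0.91) = 13.96%.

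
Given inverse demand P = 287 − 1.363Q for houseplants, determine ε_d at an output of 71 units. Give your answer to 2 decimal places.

At Q = 71, P = 287 − 1.363(71) = 190.23.
dP/dQ = −1.363, so dQ/dP = 1/(−1.363) = -0.734.
ε = (dQ/dP)(P/Q) = (-0.734)(190.23/71).

-1.97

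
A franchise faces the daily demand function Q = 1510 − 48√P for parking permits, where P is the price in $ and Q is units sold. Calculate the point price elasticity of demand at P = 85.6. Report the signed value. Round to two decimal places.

-0.21

At P = 85.6, Q = 1065.903.
dQ/dP = −48/(2√P) = -2.594.
ε = (dQ/dP)(P/Q) = (-2.594)(85.6/1065.903).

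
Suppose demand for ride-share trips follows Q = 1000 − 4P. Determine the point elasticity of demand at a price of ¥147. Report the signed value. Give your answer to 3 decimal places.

-1.427

At P = 147, Q = 412.
dQ/dP = −4.
ε = (dQ/dP)(P/Q) = (-4)(147/412).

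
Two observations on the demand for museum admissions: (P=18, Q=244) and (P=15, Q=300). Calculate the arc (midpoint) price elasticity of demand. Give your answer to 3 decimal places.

ΔQ = 300 − 244 = 56; ΔP = 15 − 18 = -3.
Midpoints: P̄ = 16.50, Q̄ = 272.0.
ε = (ΔQ/ΔP)(P̄/Q̄) = (56/-3)(16.50/272.0).

-1.132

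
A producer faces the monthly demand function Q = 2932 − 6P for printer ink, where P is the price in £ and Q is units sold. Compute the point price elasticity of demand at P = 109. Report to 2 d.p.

-0.29

At P = 109, Q = 2278.
dQ/dP = −6.
ε = (dQ/dP)(P/Q) = (-6)(109/2278).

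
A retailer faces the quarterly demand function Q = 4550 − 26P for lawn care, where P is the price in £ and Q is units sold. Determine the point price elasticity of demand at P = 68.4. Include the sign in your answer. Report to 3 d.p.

At P = 68.4, Q = 2771.600.
dQ/dP = −26.
ε = (dQ/dP)(P/Q) = (-26)(68.4/2771.600).

-0.642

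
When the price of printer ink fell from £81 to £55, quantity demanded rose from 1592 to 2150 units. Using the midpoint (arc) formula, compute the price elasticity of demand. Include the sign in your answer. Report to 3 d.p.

-0.780

ΔQ = 2150 − 1592 = 558; ΔP = 55 − 81 = -26.
Midpoints: P̄ = 68.00, Q̄ = 1871.0.
ε = (ΔQ/ΔP)(P̄/Q̄) = (558/-26)(68.00/1871.0).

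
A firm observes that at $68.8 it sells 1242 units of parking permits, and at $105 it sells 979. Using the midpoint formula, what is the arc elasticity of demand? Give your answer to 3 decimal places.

-0.569

ΔQ = 979 − 1242 = -263; ΔP = 105 − 68.8 = 36.2.
Midpoints: P̄ = 86.90, Q̄ = 1110.5.
ε = (ΔQ/ΔP)(P̄/Q̄) = (-263/36.2)(86.90/1110.5).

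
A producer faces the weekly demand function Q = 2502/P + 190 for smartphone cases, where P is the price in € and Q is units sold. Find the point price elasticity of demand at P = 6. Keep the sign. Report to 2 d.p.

-0.69

At P = 6, Q = 607.
dQ/dP = −2502/P² = -69.500.
ε = (dQ/dP)(P/Q) = (-69.500)(6/607).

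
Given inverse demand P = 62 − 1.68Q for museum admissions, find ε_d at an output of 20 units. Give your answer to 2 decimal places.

At Q = 20, P = 62 − 1.68(20) = 28.40.
dP/dQ = −1.68, so dQ/dP = 1/(−1.68) = -0.595.
ε = (dQ/dP)(P/Q) = (-0.595)(28.40/20).

-0.85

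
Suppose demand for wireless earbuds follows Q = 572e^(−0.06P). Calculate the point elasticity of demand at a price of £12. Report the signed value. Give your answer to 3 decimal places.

At P = 12, Q = 278.422.
dQ/dP = −0.06·572e^(−0.06P) = −0.06Q = -16.705.
ε = (dQ/dP)(P/Q) = (-16.705)(12/278.422).

-0.720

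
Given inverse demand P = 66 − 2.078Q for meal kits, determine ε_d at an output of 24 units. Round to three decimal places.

At Q = 24, P = 66 − 2.078(24) = 16.13.
dP/dQ = −2.078, so dQ/dP = 1/(−2.078) = -0.481.
ε = (dQ/dP)(P/Q) = (-0.481)(16.13/24).

-0.323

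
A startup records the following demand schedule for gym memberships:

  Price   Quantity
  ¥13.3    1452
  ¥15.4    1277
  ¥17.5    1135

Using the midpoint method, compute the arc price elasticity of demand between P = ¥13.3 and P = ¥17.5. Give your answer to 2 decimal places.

-0.90

At P = 13.3, Q = 1452; at P = 17.5, Q = 1135.
ΔQ = -317, ΔP = 4.2. Midpoints: P̄ = 15.40, Q̄ = 1293.5.
ε = (ΔQ/ΔP)(P̄/Q̄) = (-317/4.2)(15.40/1293.5).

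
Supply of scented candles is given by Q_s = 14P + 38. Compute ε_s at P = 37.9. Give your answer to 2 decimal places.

0.93

At P = 37.9, Q_s = 568.60.
dQ_s/dP = 14.
ε_s = (dQ_s/dP)(P/Q_s) = (14)(37.9/568.60).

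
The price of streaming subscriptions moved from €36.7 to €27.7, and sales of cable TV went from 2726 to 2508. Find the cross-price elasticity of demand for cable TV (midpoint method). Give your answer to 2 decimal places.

0.30

ΔQ_x = 2508 − 2726 = -218; ΔP_y = 27.7 − 36.7 = -9.0.
Midpoints: P̄_y = 32.20, Q̄_x = 2617.0.
ε_xy = (ΔQ_x/ΔP_y)(P̄_y/Q̄_x) = (-218/-9.0)(32.20/2617.0).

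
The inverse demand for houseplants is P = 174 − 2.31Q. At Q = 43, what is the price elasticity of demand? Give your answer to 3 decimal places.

At Q = 43, P = 174 − 2.31(43) = 74.67.
dP/dQ = −2.31, so dQ/dP = 1/(−2.31) = -0.433.
ε = (dQ/dP)(P/Q) = (-0.433)(74.67/43).

-0.752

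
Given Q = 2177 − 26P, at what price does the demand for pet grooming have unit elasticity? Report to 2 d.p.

41.87

For linear demand Q = a − bP, ε = −bP/(a − bP). |ε| = 1 when bP = a − bP, i.e. P = a/(2b).
P = 2177/(2·26) = 2177/52 = 41.8654.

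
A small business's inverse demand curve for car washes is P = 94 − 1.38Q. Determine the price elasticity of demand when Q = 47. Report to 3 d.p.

-0.449

At Q = 47, P = 94 − 1.38(47) = 29.14.
dP/dQ = −1.38, so dQ/dP = 1/(−1.38) = -0.725.
ε = (dQ/dP)(P/Q) = (-0.725)(29.14/47).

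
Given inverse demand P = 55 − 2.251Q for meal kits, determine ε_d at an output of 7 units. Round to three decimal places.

-2.491

At Q = 7, P = 55 − 2.251(7) = 39.24.
dP/dQ = −2.251, so dQ/dP = 1/(−2.251) = -0.444.
ε = (dQ/dP)(P/Q) = (-0.444)(39.24/7).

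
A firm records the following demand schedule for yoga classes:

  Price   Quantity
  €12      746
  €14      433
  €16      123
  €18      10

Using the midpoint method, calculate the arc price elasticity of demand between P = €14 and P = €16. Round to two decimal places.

At P = 14, Q = 433; at P = 16, Q = 123.
ΔQ = -310, ΔP = 2. Midpoints: P̄ = 15.00, Q̄ = 278.0.
ε = (ΔQ/ΔP)(P̄/Q̄) = (-310/2)(15.00/278.0).

-8.36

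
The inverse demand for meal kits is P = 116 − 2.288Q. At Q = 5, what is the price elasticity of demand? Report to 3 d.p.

-9.140

At Q = 5, P = 116 − 2.288(5) = 104.56.
dP/dQ = −2.288, so dQ/dP = 1/(−2.288) = -0.437.
ε = (dQ/dP)(P/Q) = (-0.437)(104.56/5).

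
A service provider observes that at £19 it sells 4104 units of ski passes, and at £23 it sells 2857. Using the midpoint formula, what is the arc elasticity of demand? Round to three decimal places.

-1.881

ΔQ = 2857 − 4104 = -1247; ΔP = 23 − 19 = 4.
Midpoints: P̄ = 21.00, Q̄ = 3480.5.
ε = (ΔQ/ΔP)(P̄/Q̄) = (-1247/4)(21.00/3480.5).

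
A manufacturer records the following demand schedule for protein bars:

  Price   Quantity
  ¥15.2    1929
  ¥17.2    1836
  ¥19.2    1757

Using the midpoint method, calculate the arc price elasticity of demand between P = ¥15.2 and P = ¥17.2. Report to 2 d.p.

At P = 15.2, Q = 1929; at P = 17.2, Q = 1836.
ΔQ = -93, ΔP = 2.0. Midpoints: P̄ = 16.20, Q̄ = 1882.5.
ε = (ΔQ/ΔP)(P̄/Q̄) = (-93/2.0)(16.20/1882.5).

-0.40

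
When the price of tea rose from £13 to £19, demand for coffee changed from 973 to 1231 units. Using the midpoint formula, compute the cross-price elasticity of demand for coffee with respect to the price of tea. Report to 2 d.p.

ΔQ_x = 1231 − 973 = 258; ΔP_y = 19 − 13 = 6.
Midpoints: P̄_y = 16.00, Q̄_x = 1102.0.
ε_xy = (ΔQ_x/ΔP_y)(P̄_y/Q̄_x) = (258/6)(16.00/1102.0).

0.62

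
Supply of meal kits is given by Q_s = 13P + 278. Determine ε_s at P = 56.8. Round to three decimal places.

At P = 56.8, Q_s = 1016.40.
dQ_s/dP = 13.
ε_s = (dQ_s/dP)(P/Q_s) = (13)(56.8/1016.40).

0.726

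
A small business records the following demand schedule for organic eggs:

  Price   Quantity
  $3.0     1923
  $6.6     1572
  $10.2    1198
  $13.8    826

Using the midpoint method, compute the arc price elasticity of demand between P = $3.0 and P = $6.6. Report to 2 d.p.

At P = 3.0, Q = 1923; at P = 6.6, Q = 1572.
ΔQ = -351, ΔP = 3.6. Midpoints: P̄ = 4.80, Q̄ = 1747.5.
ε = (ΔQ/ΔP)(P̄/Q̄) = (-351/3.6)(4.80/1747.5).

-0.27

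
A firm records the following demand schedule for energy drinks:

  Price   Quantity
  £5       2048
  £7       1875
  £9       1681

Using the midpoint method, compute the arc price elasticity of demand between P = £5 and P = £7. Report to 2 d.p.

At P = 5, Q = 2048; at P = 7, Q = 1875.
ΔQ = -173, ΔP = 2. Midpoints: P̄ = 6.00, Q̄ = 1961.5.
ε = (ΔQ/ΔP)(P̄/Q̄) = (-173/2)(6.00/1961.5).

-0.26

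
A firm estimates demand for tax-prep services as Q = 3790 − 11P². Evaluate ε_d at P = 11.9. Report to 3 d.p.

-1.396

At P = 11.9, Q = 2232.290.
dQ/dP = −22P = -261.800.
ε = (dQ/dP)(P/Q) = (-261.800)(11.9/2232.290).
|ε| > 1, so demand is elastic at this price.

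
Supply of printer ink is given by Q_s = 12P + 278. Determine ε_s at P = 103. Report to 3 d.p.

0.816

At P = 103, Q_s = 1514.
dQ_s/dP = 12.
ε_s = (dQ_s/dP)(P/Q_s) = (12)(103/1514).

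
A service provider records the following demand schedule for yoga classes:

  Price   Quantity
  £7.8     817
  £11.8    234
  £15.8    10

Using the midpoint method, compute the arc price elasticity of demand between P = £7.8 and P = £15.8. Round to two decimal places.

At P = 7.8, Q = 817; at P = 15.8, Q = 10.
ΔQ = -807, ΔP = 8.0. Midpoints: P̄ = 11.80, Q̄ = 413.5.
ε = (ΔQ/ΔP)(P̄/Q̄) = (-807/8.0)(11.80/413.5).

-2.88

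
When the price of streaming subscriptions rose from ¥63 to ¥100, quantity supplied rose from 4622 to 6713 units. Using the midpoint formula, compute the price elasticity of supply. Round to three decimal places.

ΔQ = 6713 − 4622 = 2091; ΔP = 100 − 63 = 37.
Midpoints: P̄ = 81.50, Q̄ = 5667.5.
ε_s = (ΔQ/ΔP)(P̄/Q̄) = (2091/37)(81.50/5667.5).

0.813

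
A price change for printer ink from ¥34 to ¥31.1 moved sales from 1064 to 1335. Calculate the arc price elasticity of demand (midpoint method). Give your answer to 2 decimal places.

-2.54

ΔQ = 1335 − 1064 = 271; ΔP = 31.1 − 34 = -2.9.
Midpoints: P̄ = 32.55, Q̄ = 1199.5.
ε = (ΔQ/ΔP)(P̄/Q̄) = (271/-2.9)(32.55/1199.5).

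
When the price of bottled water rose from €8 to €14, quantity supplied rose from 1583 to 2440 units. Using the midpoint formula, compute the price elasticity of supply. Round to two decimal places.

0.78

ΔQ = 2440 − 1583 = 857; ΔP = 14 − 8 = 6.
Midpoints: P̄ = 11.00, Q̄ = 2011.5.
ε_s = (ΔQ/ΔP)(P̄/Q̄) = (857/6)(11.00/2011.5).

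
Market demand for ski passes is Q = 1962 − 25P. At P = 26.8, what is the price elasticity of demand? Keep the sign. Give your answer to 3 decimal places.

-0.519

At P = 26.8, Q = 1292.
dQ/dP = −25.
ε = (dQ/dP)(P/Q) = (-25)(26.8/1292).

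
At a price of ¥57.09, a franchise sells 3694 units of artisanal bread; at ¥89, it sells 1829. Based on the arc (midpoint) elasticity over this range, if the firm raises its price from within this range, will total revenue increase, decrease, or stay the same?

Arc ε = (-1865/31.91)(73.05/2761.5) ≈ -1.546.
|ε| = 1.55 > 1, so demand is elastic. A price rise therefore reduces total revenue.

decrease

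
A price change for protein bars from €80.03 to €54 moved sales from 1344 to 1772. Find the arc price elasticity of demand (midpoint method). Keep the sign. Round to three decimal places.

-0.707

ΔQ = 1772 − 1344 = 428; ΔP = 54 − 80.03 = -26.03.
Midpoints: P̄ = 67.02, Q̄ = 1558.0.
ε = (ΔQ/ΔP)(P̄/Q̄) = (428/-26.03)(67.02/1558.0).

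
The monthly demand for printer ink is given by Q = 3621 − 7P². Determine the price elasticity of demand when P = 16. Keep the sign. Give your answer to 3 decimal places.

-1.960

At P = 16, Q = 1829.
dQ/dP = −14P = -224.
ε = (dQ/dP)(P/Q) = (-224)(16/1829).
|ε| > 1, so demand is elastic at this price.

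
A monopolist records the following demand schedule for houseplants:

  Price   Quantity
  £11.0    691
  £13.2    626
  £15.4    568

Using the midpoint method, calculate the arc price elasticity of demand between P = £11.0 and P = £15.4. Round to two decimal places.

At P = 11.0, Q = 691; at P = 15.4, Q = 568.
ΔQ = -123, ΔP = 4.4. Midpoints: P̄ = 13.20, Q̄ = 629.5.
ε = (ΔQ/ΔP)(P̄/Q̄) = (-123/4.4)(13.20/629.5).

-0.59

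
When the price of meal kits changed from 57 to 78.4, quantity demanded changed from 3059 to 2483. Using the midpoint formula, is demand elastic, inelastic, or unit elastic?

inelastic

Arc ε ≈ -0.658.
|ε| = 0.66 < 1.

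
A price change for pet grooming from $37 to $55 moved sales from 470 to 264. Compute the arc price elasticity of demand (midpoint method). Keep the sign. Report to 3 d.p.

-1.434

ΔQ = 264 − 470 = -206; ΔP = 55 − 37 = 18.
Midpoints: P̄ = 46.00, Q̄ = 367.0.
ε = (ΔQ/ΔP)(P̄/Q̄) = (-206/18)(46.00/367.0).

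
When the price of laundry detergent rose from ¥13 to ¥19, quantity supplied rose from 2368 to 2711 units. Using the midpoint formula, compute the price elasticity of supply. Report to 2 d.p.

ΔQ = 2711 − 2368 = 343; ΔP = 19 − 13 = 6.
Midpoints: P̄ = 16.00, Q̄ = 2539.5.
ε_s = (ΔQ/ΔP)(P̄/Q̄) = (343/6)(16.00/2539.5).

0.36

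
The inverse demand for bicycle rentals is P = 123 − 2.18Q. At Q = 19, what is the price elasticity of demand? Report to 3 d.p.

At Q = 19, P = 123 − 2.18(19) = 81.58.
dP/dQ = −2.18, so dQ/dP = 1/(−2.18) = -0.459.
ε = (dQ/dP)(P/Q) = (-0.459)(81.58/19).

-1.970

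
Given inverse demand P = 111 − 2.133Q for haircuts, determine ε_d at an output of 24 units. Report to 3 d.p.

-1.168

At Q = 24, P = 111 − 2.133(24) = 59.81.
dP/dQ = −2.133, so dQ/dP = 1/(−2.133) = -0.469.
ε = (dQ/dP)(P/Q) = (-0.469)(59.81/24).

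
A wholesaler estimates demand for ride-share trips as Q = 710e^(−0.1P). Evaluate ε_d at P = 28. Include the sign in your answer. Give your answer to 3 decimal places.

At P = 28, Q = 43.175.
dQ/dP = −0.1·710e^(−0.1P) = −0.1Q = -4.318.
ε = (dQ/dP)(P/Q) = (-4.318)(28/43.175).

-2.800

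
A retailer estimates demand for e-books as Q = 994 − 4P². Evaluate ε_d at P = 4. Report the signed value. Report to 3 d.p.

-0.138

At P = 4, Q = 930.
dQ/dP = −8P = -32.
ε = (dQ/dP)(P/Q) = (-32)(4/930).
|ε| < 1, so demand is inelastic at this price.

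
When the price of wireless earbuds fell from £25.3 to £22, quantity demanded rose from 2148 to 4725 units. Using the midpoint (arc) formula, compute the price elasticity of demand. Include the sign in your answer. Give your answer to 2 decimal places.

ΔQ = 4725 − 2148 = 2577; ΔP = 22 − 25.3 = -3.3.
Midpoints: P̄ = 23.65, Q̄ = 3436.5.
ε = (ΔQ/ΔP)(P̄/Q̄) = (2577/-3.3)(23.65/3436.5).

-5.37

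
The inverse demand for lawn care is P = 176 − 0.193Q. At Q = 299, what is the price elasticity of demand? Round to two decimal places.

At Q = 299, P = 176 − 0.193(299) = 118.29.
dP/dQ = −0.193, so dQ/dP = 1/(−0.193) = -5.181.
ε = (dQ/dP)(P/Q) = (-5.181)(118.29/299).

-2.05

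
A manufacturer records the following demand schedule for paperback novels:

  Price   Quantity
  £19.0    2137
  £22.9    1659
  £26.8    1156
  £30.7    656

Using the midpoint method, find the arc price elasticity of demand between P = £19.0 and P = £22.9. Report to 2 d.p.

-1.35

At P = 19.0, Q = 2137; at P = 22.9, Q = 1659.
ΔQ = -478, ΔP = 3.9. Midpoints: P̄ = 20.95, Q̄ = 1898.0.
ε = (ΔQ/ΔP)(P̄/Q̄) = (-478/3.9)(20.95/1898.0).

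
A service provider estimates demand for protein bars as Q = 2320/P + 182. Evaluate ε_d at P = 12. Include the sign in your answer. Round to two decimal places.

-0.52

At P = 12, Q = 375.333.
dQ/dP = −2320/P² = -16.111.
ε = (dQ/dP)(P/Q) = (-16.111)(12/375.333).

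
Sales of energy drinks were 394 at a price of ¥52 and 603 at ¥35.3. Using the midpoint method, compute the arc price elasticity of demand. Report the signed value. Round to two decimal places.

ΔQ = 603 − 394 = 209; ΔP = 35.3 − 52 = -16.7.
Midpoints: P̄ = 43.65, Q̄ = 498.5.
ε = (ΔQ/ΔP)(P̄/Q̄) = (209/-16.7)(43.65/498.5).

-1.10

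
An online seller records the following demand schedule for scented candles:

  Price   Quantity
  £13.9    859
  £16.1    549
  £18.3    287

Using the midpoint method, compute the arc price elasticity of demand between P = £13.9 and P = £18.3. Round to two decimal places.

At P = 13.9, Q = 859; at P = 18.3, Q = 287.
ΔQ = -572, ΔP = 4.4. Midpoints: P̄ = 16.10, Q̄ = 573.0.
ε = (ΔQ/ΔP)(P̄/Q̄) = (-572/4.4)(16.10/573.0).

-3.65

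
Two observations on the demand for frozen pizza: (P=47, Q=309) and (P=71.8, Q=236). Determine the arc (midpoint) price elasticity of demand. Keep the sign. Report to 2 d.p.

ΔQ = 236 − 309 = -73; ΔP = 71.8 − 47 = 24.8.
Midpoints: P̄ = 59.40, Q̄ = 272.5.
ε = (ΔQ/ΔP)(P̄/Q̄) = (-73/24.8)(59.40/272.5).

-0.64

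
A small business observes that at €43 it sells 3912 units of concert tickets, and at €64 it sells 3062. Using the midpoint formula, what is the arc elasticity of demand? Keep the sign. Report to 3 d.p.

ΔQ = 3062 − 3912 = -850; ΔP = 64 − 43 = 21.
Midpoints: P̄ = 53.50, Q̄ = 3487.0.
ε = (ΔQ/ΔP)(P̄/Q̄) = (-850/21)(53.50/3487.0).

-0.621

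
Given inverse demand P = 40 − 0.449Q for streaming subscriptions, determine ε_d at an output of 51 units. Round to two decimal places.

-0.75

At Q = 51, P = 40 − 0.449(51) = 17.10.
dP/dQ = −0.449, so dQ/dP = 1/(−0.449) = -2.227.
ε = (dQ/dP)(P/Q) = (-2.227)(17.10/51).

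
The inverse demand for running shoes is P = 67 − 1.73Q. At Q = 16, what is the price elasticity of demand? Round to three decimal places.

-1.421

At Q = 16, P = 67 − 1.73(16) = 39.32.
dP/dQ = −1.73, so dQ/dP = 1/(−1.73) = -0.578.
ε = (dQ/dP)(P/Q) = (-0.578)(39.32/16).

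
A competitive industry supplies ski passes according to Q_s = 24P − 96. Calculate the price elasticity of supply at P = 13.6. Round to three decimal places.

At P = 13.6, Q_s = 230.40.
dQ_s/dP = 24.
ε_s = (dQ_s/dP)(P/Q_s) = (24)(13.6/230.40).

1.417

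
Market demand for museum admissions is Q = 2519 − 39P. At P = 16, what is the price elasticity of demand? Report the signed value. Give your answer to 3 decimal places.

-0.329

At P = 16, Q = 1895.
dQ/dP = −39.
ε = (dQ/dP)(P/Q) = (-39)(16/1895).
|ε| < 1, so demand is inelastic at this price.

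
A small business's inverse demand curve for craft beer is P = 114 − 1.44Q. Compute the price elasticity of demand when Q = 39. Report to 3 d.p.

At Q = 39, P = 114 − 1.44(39) = 57.84.
dP/dQ = −1.44, so dQ/dP = 1/(−1.44) = -0.694.
ε = (dQ/dP)(P/Q) = (-0.694)(57.84/39).

-1.030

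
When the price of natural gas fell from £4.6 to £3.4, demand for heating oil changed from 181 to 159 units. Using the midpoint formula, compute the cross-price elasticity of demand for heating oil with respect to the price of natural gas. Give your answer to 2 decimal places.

0.43

ΔQ_x = 159 − 181 = -22; ΔP_y = 3.4 − 4.6 = -1.2.
Midpoints: P̄_y = 4.00, Q̄_x = 170.0.
ε_xy = (ΔQ_x/ΔP_y)(P̄_y/Q̄_x) = (-22/-1.2)(4.00/170.0).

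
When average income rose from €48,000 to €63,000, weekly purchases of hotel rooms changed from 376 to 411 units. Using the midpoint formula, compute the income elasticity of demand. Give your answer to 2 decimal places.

0.33

ΔQ = 35, ΔI = 15000. Midpoints: Ī = 55,500, Q̄ = 393.5.
ε_I = (ΔQ/ΔI)(Ī/Q̄) = (35/15000)(55500/393.5).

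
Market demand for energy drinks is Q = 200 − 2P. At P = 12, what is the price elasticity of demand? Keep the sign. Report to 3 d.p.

At P = 12, Q = 176.
dQ/dP = −2.
ε = (dQ/dP)(P/Q) = (-2)(12/176).
|ε| < 1, so demand is inelastic at this price.

-0.136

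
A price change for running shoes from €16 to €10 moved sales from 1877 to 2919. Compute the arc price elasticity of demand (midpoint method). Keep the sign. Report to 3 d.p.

-0.941

ΔQ = 2919 − 1877 = 1042; ΔP = 10 − 16 = -6.
Midpoints: P̄ = 13.00, Q̄ = 2398.0.
ε = (ΔQ/ΔP)(P̄/Q̄) = (1042/-6)(13.00/2398.0).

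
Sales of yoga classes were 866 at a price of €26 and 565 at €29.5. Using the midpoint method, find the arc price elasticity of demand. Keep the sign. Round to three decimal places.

-3.335

ΔQ = 565 − 866 = -301; ΔP = 29.5 − 26 = 3.5.
Midpoints: P̄ = 27.75, Q̄ = 715.5.
ε = (ΔQ/ΔP)(P̄/Q̄) = (-301/3.5)(27.75/715.5).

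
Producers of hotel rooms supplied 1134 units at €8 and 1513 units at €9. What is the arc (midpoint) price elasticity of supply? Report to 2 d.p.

2.43

ΔQ = 1513 − 1134 = 379; ΔP = 9 − 8 = 1.
Midpoints: P̄ = 8.50, Q̄ = 1323.5.
ε_s = (ΔQ/ΔP)(P̄/Q̄) = (379/1)(8.50/1323.5).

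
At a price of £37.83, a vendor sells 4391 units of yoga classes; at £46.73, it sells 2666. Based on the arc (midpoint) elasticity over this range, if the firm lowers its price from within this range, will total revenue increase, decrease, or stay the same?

Arc ε = (-1725/8.9)(42.28/3528.5) ≈ -2.322.
|ε| = 2.32 > 1, so demand is elastic. A price cut therefore raises total revenue.

increase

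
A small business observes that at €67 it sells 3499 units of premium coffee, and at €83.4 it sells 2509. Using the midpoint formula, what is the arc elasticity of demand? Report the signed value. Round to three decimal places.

ΔQ = 2509 − 3499 = -990; ΔP = 83.4 − 67 = 16.4.
Midpoints: P̄ = 75.20, Q̄ = 3004.0.
ε = (ΔQ/ΔP)(P̄/Q̄) = (-990/16.4)(75.20/3004.0).

-1.511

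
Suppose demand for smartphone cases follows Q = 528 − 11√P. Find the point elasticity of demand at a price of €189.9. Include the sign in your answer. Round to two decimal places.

-0.20

At P = 189.9, Q = 376.415.
dQ/dP = −11/(2√P) = -0.399.
ε = (dQ/dP)(P/Q) = (-0.399)(189.9/376.415).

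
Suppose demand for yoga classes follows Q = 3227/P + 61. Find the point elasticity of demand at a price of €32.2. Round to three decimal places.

At P = 32.2, Q = 161.217.
dQ/dP = −3227/P² = -3.112.
ε = (dQ/dP)(P/Q) = (-3.112)(32.2/161.217).

-0.622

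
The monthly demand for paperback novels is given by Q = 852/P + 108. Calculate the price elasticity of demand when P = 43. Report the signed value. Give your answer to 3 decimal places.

At P = 43, Q = 127.814.
dQ/dP = −852/P² = -0.461.
ε = (dQ/dP)(P/Q) = (-0.461)(43/127.814).
|ε| < 1, so demand is inelastic at this price.

-0.155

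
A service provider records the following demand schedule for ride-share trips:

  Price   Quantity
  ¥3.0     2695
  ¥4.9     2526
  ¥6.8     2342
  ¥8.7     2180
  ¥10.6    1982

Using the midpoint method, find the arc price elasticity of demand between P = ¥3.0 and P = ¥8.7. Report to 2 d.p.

-0.22

At P = 3.0, Q = 2695; at P = 8.7, Q = 2180.
ΔQ = -515, ΔP = 5.7. Midpoints: P̄ = 5.85, Q̄ = 2437.5.
ε = (ΔQ/ΔP)(P̄/Q̄) = (-515/5.7)(5.85/2437.5).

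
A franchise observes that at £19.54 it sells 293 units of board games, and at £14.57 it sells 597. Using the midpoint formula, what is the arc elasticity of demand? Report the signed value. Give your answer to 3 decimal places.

ΔQ = 597 − 293 = 304; ΔP = 14.57 − 19.54 = -4.97.
Midpoints: P̄ = 17.05, Q̄ = 445.0.
ε = (ΔQ/ΔP)(P̄/Q̄) = (304/-4.97)(17.05/445.0).

-2.344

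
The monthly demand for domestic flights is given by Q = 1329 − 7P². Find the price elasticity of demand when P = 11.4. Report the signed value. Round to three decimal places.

-4.339

At P = 11.4, Q = 419.280.
dQ/dP = −14P = -159.600.
ε = (dQ/dP)(P/Q) = (-159.600)(11.4/419.280).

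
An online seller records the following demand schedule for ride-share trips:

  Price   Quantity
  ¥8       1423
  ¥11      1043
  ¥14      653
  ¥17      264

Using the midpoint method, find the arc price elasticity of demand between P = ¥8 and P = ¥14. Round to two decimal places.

-1.36

At P = 8, Q = 1423; at P = 14, Q = 653.
ΔQ = -770, ΔP = 6. Midpoints: P̄ = 11.00, Q̄ = 1038.0.
ε = (ΔQ/ΔP)(P̄/Q̄) = (-770/6)(11.00/1038.0).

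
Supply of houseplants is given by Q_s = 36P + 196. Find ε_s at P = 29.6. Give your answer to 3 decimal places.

At P = 29.6, Q_s = 1261.60.
dQ_s/dP = 36.
ε_s = (dQ_s/dP)(P/Q_s) = (36)(29.6/1261.60).

0.845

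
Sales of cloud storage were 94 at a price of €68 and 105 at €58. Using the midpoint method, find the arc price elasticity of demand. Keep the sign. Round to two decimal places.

ΔQ = 105 − 94 = 11; ΔP = 58 − 68 = -10.
Midpoints: P̄ = 63.00, Q̄ = 99.5.
ε = (ΔQ/ΔP)(P̄/Q̄) = (11/-10)(63.00/99.5).

-0.70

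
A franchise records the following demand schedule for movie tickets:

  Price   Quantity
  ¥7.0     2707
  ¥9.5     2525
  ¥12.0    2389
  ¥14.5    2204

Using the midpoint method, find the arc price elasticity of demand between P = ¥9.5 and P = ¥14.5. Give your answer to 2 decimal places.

-0.33

At P = 9.5, Q = 2525; at P = 14.5, Q = 2204.
ΔQ = -321, ΔP = 5.0. Midpoints: P̄ = 12.00, Q̄ = 2364.5.
ε = (ΔQ/ΔP)(P̄/Q̄) = (-321/5.0)(12.00/2364.5).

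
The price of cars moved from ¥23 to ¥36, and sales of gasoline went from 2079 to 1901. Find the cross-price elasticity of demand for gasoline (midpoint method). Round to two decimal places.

ΔQ_x = 1901 − 2079 = -178; ΔP_y = 36 − 23 = 13.
Midpoints: P̄_y = 29.50, Q̄_x = 1990.0.
ε_xy = (ΔQ_x/ΔP_y)(P̄_y/Q̄_x) = (-178/13)(29.50/1990.0).
ε_xy < 0, so the goods are complements.

-0.20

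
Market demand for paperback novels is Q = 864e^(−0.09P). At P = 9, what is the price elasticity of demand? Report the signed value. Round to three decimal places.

-0.810

At P = 9, Q = 384.357.
dQ/dP = −0.09·864e^(−0.09P) = −0.09Q = -34.592.
ε = (dQ/dP)(P/Q) = (-34.592)(9/384.357).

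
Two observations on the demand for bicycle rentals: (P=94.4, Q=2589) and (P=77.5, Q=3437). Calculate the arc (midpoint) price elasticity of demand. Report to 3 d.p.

-1.431

ΔQ = 3437 − 2589 = 848; ΔP = 77.5 − 94.4 = -16.9.
Midpoints: P̄ = 85.95, Q̄ = 3013.0.
ε = (ΔQ/ΔP)(P̄/Q̄) = (848/-16.9)(85.95/3013.0).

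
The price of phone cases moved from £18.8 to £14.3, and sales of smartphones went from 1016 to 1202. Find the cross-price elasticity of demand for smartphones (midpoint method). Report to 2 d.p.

ΔQ_x = 1202 − 1016 = 186; ΔP_y = 14.3 − 18.8 = -4.5.
Midpoints: P̄_y = 16.55, Q̄_x = 1109.0.
ε_xy = (ΔQ_x/ΔP_y)(P̄_y/Q̄_x) = (186/-4.5)(16.55/1109.0).

-0.62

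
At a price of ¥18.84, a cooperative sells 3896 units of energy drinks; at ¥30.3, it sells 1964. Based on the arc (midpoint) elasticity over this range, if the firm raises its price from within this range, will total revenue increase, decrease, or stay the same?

Arc ε = (-1932/11.46)(24.57/2930.0) ≈ -1.414.
|ε| = 1.41 > 1, so demand is elastic. A price rise therefore reduces total revenue.

decrease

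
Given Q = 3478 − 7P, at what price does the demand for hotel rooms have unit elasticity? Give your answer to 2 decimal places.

248.43

For linear demand Q = a − bP, ε = −bP/(a − bP). |ε| = 1 when bP = a − bP, i.e. P = a/(2b).
P = 3478/(2·7) = 3478/14 = 248.4286.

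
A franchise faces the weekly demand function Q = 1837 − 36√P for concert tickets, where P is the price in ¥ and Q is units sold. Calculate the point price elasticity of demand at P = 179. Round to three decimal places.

-0.178

At P = 179, Q = 1355.353.
dQ/dP = −36/(2√P) = -1.345.
ε = (dQ/dP)(P/Q) = (-1.345)(179/1355.353).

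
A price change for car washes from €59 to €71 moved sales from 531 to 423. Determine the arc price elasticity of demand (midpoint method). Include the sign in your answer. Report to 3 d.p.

-1.226

ΔQ = 423 − 531 = -108; ΔP = 71 − 59 = 12.
Midpoints: P̄ = 65.00, Q̄ = 477.0.
ε = (ΔQ/ΔP)(P̄/Q̄) = (-108/12)(65.00/477.0).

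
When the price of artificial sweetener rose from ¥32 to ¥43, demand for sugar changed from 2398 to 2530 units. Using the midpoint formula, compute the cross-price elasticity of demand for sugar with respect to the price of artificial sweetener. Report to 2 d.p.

0.18

ΔQ_x = 2530 − 2398 = 132; ΔP_y = 43 − 32 = 11.
Midpoints: P̄_y = 37.50, Q̄_x = 2464.0.
ε_xy = (ΔQ_x/ΔP_y)(P̄_y/Q̄_x) = (132/11)(37.50/2464.0).
ε_xy > 0, so the goods are substitutes.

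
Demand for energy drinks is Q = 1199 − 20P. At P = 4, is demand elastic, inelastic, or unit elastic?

Q = 1119, dQ/dP = -20.
ε = (dQ/dP)(P/Q) ≈ -0.071.
|ε| = 0.07 < 1.

inelastic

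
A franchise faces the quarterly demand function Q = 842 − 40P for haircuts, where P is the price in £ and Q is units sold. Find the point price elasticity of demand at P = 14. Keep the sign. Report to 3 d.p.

-1.986

At P = 14, Q = 282.
dQ/dP = −40.
ε = (dQ/dP)(P/Q) = (-40)(14/282).
|ε| > 1, so demand is elastic at this price.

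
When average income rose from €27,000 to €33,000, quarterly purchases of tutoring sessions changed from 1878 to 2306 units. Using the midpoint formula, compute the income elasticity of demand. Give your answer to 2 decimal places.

ΔQ = 428, ΔI = 6000. Midpoints: Ī = 30,000, Q̄ = 2092.0.
ε_I = (ΔQ/ΔI)(Ī/Q̄) = (428/6000)(30000/2092.0).

1.02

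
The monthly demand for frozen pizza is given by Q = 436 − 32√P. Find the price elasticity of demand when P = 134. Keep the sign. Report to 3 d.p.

At P = 134, Q = 65.573.
dQ/dP = −32/(2√P) = -1.382.
ε = (dQ/dP)(P/Q) = (-1.382)(134/65.573).

-2.825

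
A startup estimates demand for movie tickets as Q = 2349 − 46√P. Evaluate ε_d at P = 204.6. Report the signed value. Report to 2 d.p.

-0.19

At P = 204.6, Q = 1691.023.
dQ/dP = −46/(2√P) = -1.608.
ε = (dQ/dP)(P/Q) = (-1.608)(204.6/1691.023).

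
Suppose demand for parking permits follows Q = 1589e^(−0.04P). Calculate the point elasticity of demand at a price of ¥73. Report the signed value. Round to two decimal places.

-2.92

At P = 73, Q = 85.701.
dQ/dP = −0.04·1589e^(−0.04P) = −0.04Q = -3.428.
ε = (dQ/dP)(P/Q) = (-3.428)(73/85.701).
|ε| > 1, so demand is elastic at this price.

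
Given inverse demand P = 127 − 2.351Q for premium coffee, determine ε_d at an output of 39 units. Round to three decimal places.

At Q = 39, P = 127 − 2.351(39) = 35.31.
dP/dQ = −2.351, so dQ/dP = 1/(−2.351) = -0.425.
ε = (dQ/dP)(P/Q) = (-0.425)(35.31/39).

-0.385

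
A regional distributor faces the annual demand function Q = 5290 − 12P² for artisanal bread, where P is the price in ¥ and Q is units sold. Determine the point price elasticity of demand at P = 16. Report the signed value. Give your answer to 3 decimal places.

-2.770

At P = 16, Q = 2218.
dQ/dP = −24P = -384.
ε = (dQ/dP)(P/Q) = (-384)(16/2218).
|ε| > 1, so demand is elastic at this price.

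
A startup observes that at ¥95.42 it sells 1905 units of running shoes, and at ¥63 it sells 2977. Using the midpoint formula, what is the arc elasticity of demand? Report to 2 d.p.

ΔQ = 2977 − 1905 = 1072; ΔP = 63 − 95.42 = -32.42.
Midpoints: P̄ = 79.21, Q̄ = 2441.0.
ε = (ΔQ/ΔP)(P̄/Q̄) = (1072/-32.42)(79.21/2441.0).

-1.07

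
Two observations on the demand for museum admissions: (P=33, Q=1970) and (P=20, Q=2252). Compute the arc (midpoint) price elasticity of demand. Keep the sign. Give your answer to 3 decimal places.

ΔQ = 2252 − 1970 = 282; ΔP = 20 − 33 = -13.
Midpoints: P̄ = 26.50, Q̄ = 2111.0.
ε = (ΔQ/ΔP)(P̄/Q̄) = (282/-13)(26.50/2111.0).

-0.272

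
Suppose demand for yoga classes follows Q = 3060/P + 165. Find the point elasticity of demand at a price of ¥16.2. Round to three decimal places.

At P = 16.2, Q = 353.889.
dQ/dP = −3060/P² = -11.660.
ε = (dQ/dP)(P/Q) = (-11.660)(16.2/353.889).
|ε| < 1, so demand is inelastic at this price.

-0.534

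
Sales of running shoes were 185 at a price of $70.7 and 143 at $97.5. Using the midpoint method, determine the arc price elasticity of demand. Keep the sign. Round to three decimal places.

ΔQ = 143 − 185 = -42; ΔP = 97.5 − 70.7 = 26.8.
Midpoints: P̄ = 84.10, Q̄ = 164.0.
ε = (ΔQ/ΔP)(P̄/Q̄) = (-42/26.8)(84.10/164.0).

-0.804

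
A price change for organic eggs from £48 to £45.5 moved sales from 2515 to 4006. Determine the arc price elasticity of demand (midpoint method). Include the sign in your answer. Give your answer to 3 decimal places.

-8.551

ΔQ = 4006 − 2515 = 1491; ΔP = 45.5 − 48 = -2.5.
Midpoints: P̄ = 46.75, Q̄ = 3260.5.
ε = (ΔQ/ΔP)(P̄/Q̄) = (1491/-2.5)(46.75/3260.5).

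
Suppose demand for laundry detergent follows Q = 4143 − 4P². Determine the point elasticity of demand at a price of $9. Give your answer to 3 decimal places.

At P = 9, Q = 3819.
dQ/dP = −8P = -72.
ε = (dQ/dP)(P/Q) = (-72)(9/3819).

-0.170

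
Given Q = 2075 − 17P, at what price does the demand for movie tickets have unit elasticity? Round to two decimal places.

For linear demand Q = a − bP, ε = −bP/(a − bP). |ε| = 1 when bP = a − bP, i.e. P = a/(2b).
P = 2075/(2·17) = 2075/34 = 61.0294.

61.03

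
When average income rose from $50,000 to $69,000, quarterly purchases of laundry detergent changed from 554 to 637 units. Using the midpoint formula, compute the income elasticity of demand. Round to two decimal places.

ΔQ = 83, ΔI = 19000. Midpoints: Ī = 59,500, Q̄ = 595.5.
ε_I = (ΔQ/ΔI)(Ī/Q̄) = (83/19000)(59500/595.5).
ε_I > 0, so the good is normal.

0.44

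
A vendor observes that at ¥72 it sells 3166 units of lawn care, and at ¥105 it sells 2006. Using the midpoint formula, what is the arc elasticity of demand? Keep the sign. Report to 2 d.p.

ΔQ = 2006 − 3166 = -1160; ΔP = 105 − 72 = 33.
Midpoints: P̄ = 88.50, Q̄ = 2586.0.
ε = (ΔQ/ΔP)(P̄/Q̄) = (-1160/33)(88.50/2586.0).

-1.20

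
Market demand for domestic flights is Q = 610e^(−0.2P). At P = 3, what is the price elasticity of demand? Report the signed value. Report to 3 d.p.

At P = 3, Q = 334.775.
dQ/dP = −0.2·610e^(−0.2P) = −0.2Q = -66.955.
ε = (dQ/dP)(P/Q) = (-66.955)(3/334.775).

-0.600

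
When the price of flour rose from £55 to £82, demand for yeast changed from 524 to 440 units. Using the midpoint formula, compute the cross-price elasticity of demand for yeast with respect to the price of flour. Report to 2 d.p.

-0.44

ΔQ_x = 440 − 524 = -84; ΔP_y = 82 − 55 = 27.
Midpoints: P̄_y = 68.50, Q̄_x = 482.0.
ε_xy = (ΔQ_x/ΔP_y)(P̄_y/Q̄_x) = (-84/27)(68.50/482.0).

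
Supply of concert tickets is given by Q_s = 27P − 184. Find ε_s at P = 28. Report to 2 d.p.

At P = 28, Q_s = 572.
dQ_s/dP = 27.
ε_s = (dQ_s/dP)(P/Q_s) = (27)(28/572).

1.32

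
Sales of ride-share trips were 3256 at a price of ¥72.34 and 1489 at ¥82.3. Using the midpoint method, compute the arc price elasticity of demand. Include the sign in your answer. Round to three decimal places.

-5.782

ΔQ = 1489 − 3256 = -1767; ΔP = 82.3 − 72.34 = 9.96.
Midpoints: P̄ = 77.32, Q̄ = 2372.5.
ε = (ΔQ/ΔP)(P̄/Q̄) = (-1767/9.96)(77.32/2372.5).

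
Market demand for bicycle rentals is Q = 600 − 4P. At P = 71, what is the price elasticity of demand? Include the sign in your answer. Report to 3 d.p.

-0.899

At P = 71, Q = 316.
dQ/dP = −4.
ε = (dQ/dP)(P/Q) = (-4)(71/316).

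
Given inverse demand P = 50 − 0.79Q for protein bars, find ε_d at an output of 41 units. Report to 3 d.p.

At Q = 41, P = 50 − 0.79(41) = 17.61.
dP/dQ = −0.79, so dQ/dP = 1/(−0.79) = -1.266.
ε = (dQ/dP)(P/Q) = (-1.266)(17.61/41).

-0.544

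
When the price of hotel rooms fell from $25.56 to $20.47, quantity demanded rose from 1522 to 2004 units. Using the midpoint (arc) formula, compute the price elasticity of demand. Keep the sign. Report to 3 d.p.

ΔQ = 2004 − 1522 = 482; ΔP = 20.47 − 25.56 = -5.09.
Midpoints: P̄ = 23.02, Q̄ = 1763.0.
ε = (ΔQ/ΔP)(P̄/Q̄) = (482/-5.09)(23.02/1763.0).

-1.236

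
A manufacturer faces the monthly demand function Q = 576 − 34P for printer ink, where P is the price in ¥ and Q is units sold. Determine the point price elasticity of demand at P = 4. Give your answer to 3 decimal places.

At P = 4, Q = 440.
dQ/dP = −34.
ε = (dQ/dP)(P/Q) = (-34)(4/440).
|ε| < 1, so demand is inelastic at this price.

-0.309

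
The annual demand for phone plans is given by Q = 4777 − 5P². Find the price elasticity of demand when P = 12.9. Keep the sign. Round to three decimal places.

At P = 12.9, Q = 3944.950.
dQ/dP = −10P = -129.
ε = (dQ/dP)(P/Q) = (-129)(12.9/3944.950).
|ε| < 1, so demand is inelastic at this price.

-0.422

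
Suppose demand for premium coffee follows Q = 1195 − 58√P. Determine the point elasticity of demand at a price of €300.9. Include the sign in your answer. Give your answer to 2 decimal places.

At P = 300.9, Q = 188.905.
dQ/dP = −58/(2√P) = -1.672.
ε = (dQ/dP)(P/Q) = (-1.672)(300.9/188.905).

-2.66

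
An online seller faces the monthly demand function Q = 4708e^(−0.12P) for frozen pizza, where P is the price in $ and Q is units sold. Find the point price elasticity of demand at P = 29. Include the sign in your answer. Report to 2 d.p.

At P = 29, Q = 145.041.
dQ/dP = −0.12·4708e^(−0.12P) = −0.12Q = -17.405.
ε = (dQ/dP)(P/Q) = (-17.405)(29/145.041).

-3.48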